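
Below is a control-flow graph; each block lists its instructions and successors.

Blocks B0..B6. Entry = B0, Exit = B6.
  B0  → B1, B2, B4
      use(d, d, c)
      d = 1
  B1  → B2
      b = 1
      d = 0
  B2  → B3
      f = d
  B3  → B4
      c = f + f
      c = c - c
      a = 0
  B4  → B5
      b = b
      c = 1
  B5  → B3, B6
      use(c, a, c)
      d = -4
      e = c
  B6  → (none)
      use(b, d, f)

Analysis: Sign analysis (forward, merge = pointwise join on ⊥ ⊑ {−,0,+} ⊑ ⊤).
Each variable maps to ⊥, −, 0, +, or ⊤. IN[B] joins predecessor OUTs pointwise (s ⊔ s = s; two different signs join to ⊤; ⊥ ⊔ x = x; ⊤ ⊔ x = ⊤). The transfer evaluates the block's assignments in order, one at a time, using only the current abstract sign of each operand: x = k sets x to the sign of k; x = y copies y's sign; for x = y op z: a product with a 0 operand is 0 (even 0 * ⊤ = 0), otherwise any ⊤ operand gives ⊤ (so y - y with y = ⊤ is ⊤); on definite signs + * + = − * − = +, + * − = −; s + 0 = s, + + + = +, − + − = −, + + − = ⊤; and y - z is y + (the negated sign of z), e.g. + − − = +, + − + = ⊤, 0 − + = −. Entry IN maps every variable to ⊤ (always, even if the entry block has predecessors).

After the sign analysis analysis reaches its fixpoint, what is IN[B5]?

Answer: {a: ⊤, b: ⊤, c: +, d: ⊤, e: ⊤, f: ⊤}

Derivation:
Per-block solution:
  B0:  IN=(all ⊤)  OUT={d:+; rest ⊤}
  B1:  IN={d:+; rest ⊤}  OUT={b:+, d:0; rest ⊤}
  B2:  IN=(all ⊤)  OUT=(all ⊤)
  B3:  IN=(all ⊤)  OUT={a:0; rest ⊤}
  B4:  IN=(all ⊤)  OUT={c:+; rest ⊤}
  B5:  IN={c:+; rest ⊤}  OUT={c:+, d:-, e:+; rest ⊤}
  B6:  IN={c:+, d:-, e:+; rest ⊤}  OUT={c:+, d:-, e:+; rest ⊤}

Merge at B5: IN[B5] = OUT[B4] = {a: ⊤, b: ⊤, c: +, d: ⊤, e: ⊤, f: ⊤}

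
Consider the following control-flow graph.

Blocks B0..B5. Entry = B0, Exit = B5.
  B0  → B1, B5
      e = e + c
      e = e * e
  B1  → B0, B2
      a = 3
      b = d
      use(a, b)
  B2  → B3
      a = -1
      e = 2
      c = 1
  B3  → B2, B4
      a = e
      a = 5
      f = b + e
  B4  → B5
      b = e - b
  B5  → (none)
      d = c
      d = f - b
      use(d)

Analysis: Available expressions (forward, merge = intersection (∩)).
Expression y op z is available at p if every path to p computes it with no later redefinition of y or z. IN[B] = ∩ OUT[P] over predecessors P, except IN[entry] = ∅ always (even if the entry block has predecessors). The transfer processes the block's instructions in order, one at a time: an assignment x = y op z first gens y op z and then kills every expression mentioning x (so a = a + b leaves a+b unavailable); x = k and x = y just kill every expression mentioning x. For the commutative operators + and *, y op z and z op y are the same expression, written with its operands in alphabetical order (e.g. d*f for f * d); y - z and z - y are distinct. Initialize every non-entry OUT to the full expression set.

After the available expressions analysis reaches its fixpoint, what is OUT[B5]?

Answer: {f-b}

Derivation:
Per-block solution:
  B0: | IN={} | OUT={}
  B1: | IN={} | OUT={}
  B2: | IN={} | OUT={}
  B3: | IN={} | OUT={b+e}
  B4: | IN={b+e} | OUT={}
  B5: | IN={} | OUT={f-b}

Merge at B5: IN[B5] = OUT[B0] ∩ OUT[B4] = {}
Applying B5's transfer function to that IN value gives OUT[B5] (row B5 above).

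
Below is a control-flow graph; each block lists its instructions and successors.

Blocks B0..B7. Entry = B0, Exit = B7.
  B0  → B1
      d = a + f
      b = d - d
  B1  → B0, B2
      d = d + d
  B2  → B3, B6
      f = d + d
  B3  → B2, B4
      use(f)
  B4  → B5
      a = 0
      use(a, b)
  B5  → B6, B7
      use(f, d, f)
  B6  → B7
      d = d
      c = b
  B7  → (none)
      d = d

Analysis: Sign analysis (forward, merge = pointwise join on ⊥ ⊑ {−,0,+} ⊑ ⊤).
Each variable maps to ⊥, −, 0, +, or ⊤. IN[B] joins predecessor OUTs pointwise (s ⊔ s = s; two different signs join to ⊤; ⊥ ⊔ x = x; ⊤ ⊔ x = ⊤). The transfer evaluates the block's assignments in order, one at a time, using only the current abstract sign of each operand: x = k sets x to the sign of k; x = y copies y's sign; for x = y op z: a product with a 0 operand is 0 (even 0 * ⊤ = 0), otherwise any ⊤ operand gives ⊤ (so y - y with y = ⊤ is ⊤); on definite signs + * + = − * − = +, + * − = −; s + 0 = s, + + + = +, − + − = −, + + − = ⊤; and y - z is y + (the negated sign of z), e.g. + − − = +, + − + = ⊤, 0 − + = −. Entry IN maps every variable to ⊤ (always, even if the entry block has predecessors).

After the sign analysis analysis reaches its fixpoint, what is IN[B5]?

Fixpoint table:
  B0: | IN=(all ⊤) | OUT=(all ⊤)
  B1: | IN=(all ⊤) | OUT=(all ⊤)
  B2: | IN=(all ⊤) | OUT=(all ⊤)
  B3: | IN=(all ⊤) | OUT=(all ⊤)
  B4: | IN=(all ⊤) | OUT={a:0; rest ⊤}
  B5: | IN={a:0; rest ⊤} | OUT={a:0; rest ⊤}
  B6: | IN=(all ⊤) | OUT=(all ⊤)
  B7: | IN=(all ⊤) | OUT=(all ⊤)

Merge at B5: IN[B5] = OUT[B4] = {a: 0, b: ⊤, c: ⊤, d: ⊤, e: ⊤, f: ⊤}

Answer: {a: 0, b: ⊤, c: ⊤, d: ⊤, e: ⊤, f: ⊤}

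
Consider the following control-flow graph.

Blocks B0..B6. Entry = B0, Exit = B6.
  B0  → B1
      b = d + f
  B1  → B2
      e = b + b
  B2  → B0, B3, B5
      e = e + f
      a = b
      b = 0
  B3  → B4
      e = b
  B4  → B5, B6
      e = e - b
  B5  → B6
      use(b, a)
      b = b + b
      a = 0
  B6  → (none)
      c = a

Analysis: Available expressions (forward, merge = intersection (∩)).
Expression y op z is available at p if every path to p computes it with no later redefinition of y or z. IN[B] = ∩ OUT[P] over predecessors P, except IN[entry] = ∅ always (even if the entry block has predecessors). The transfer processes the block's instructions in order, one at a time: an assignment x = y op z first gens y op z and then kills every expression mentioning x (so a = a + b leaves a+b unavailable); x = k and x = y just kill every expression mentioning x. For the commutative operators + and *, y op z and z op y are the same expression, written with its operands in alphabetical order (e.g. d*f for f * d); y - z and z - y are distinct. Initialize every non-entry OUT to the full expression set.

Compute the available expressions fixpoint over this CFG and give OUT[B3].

Fixpoint table:
  B0:   IN={}   OUT={d+f}
  B1:   IN={d+f}   OUT={b+b, d+f}
  B2:   IN={b+b, d+f}   OUT={d+f}
  B3:   IN={d+f}   OUT={d+f}
  B4:   IN={d+f}   OUT={d+f}
  B5:   IN={d+f}   OUT={d+f}
  B6:   IN={d+f}   OUT={d+f}

Merge at B3: IN[B3] = OUT[B2] = {d+f}
Applying B3's transfer function to that IN value gives OUT[B3] (row B3 above).

Answer: {d+f}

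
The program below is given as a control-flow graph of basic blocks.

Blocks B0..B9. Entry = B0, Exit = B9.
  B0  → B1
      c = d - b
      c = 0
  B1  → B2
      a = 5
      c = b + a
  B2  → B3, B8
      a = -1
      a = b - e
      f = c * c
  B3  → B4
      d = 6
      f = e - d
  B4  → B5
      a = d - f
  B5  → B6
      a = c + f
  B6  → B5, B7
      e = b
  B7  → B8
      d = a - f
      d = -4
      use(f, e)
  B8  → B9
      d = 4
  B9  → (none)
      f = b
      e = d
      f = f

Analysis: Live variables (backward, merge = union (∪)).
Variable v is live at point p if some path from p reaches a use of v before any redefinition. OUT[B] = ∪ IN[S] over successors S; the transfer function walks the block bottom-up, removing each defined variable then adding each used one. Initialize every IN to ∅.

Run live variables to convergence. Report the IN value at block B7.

Answer: {a, b, e, f}

Derivation:
Converged values:
  B0:   IN={b, d, e}   OUT={b, e}
  B1:   IN={b, e}   OUT={b, c, e}
  B2:   IN={b, c, e}   OUT={b, c, e}
  B3:   IN={b, c, e}   OUT={b, c, d, f}
  B4:   IN={b, c, d, f}   OUT={b, c, f}
  B5:   IN={b, c, f}   OUT={a, b, c, f}
  B6:   IN={a, b, c, f}   OUT={a, b, c, e, f}
  B7:   IN={a, b, e, f}   OUT={b}
  B8:   IN={b}   OUT={b, d}
  B9:   IN={b, d}   OUT={}

Merge at B7: OUT[B7] = IN[B8] = {b}
Applying B7's transfer function to that OUT value gives IN[B7] (row B7 above).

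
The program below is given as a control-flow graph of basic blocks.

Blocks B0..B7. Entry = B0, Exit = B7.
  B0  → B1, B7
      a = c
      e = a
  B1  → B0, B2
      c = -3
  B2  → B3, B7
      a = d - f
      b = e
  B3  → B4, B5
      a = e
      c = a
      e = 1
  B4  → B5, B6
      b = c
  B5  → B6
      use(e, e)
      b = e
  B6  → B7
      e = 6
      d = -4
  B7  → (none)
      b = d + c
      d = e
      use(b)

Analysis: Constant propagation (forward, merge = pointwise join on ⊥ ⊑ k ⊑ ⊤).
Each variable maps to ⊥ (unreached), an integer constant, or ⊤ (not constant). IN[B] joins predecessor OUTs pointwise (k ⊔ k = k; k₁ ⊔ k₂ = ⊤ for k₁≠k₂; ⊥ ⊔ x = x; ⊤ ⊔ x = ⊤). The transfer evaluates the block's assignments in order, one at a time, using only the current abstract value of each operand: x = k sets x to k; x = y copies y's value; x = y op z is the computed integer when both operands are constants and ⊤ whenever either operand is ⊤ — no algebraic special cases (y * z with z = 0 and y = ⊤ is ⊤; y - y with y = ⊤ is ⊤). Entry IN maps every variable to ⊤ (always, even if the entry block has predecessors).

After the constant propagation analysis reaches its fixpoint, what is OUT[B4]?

Per-block solution:
  B0:  IN=(all ⊤)  OUT=(all ⊤)
  B1:  IN=(all ⊤)  OUT={c:-3; rest ⊤}
  B2:  IN={c:-3; rest ⊤}  OUT={c:-3; rest ⊤}
  B3:  IN={c:-3; rest ⊤}  OUT={e:1; rest ⊤}
  B4:  IN={e:1; rest ⊤}  OUT={e:1; rest ⊤}
  B5:  IN={e:1; rest ⊤}  OUT={b:1, e:1; rest ⊤}
  B6:  IN={e:1; rest ⊤}  OUT={d:-4, e:6; rest ⊤}
  B7:  IN=(all ⊤)  OUT=(all ⊤)

Merge at B4: IN[B4] = OUT[B3] = {a: ⊤, b: ⊤, c: ⊤, d: ⊤, e: 1, f: ⊤}
Applying B4's transfer function to that IN value gives OUT[B4] (row B4 above).

Answer: {a: ⊤, b: ⊤, c: ⊤, d: ⊤, e: 1, f: ⊤}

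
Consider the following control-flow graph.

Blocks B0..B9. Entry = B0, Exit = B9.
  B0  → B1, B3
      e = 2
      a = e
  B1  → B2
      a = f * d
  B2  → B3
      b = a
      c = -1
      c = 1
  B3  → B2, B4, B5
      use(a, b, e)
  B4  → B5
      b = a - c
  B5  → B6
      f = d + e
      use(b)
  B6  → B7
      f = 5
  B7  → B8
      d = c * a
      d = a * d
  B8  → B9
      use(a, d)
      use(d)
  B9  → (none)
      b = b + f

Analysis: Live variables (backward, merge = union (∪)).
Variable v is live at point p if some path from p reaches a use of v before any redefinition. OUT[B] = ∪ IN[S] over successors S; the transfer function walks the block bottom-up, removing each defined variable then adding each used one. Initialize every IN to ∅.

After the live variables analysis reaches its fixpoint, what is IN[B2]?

Converged values:
  B0:   IN={b, c, d, f}   OUT={a, b, c, d, e, f}
  B1:   IN={d, e, f}   OUT={a, d, e}
  B2:   IN={a, d, e}   OUT={a, b, c, d, e}
  B3:   IN={a, b, c, d, e}   OUT={a, b, c, d, e}
  B4:   IN={a, c, d, e}   OUT={a, b, c, d, e}
  B5:   IN={a, b, c, d, e}   OUT={a, b, c}
  B6:   IN={a, b, c}   OUT={a, b, c, f}
  B7:   IN={a, b, c, f}   OUT={a, b, d, f}
  B8:   IN={a, b, d, f}   OUT={b, f}
  B9:   IN={b, f}   OUT={}

Merge at B2: OUT[B2] = IN[B3] = {a, b, c, d, e}
Applying B2's transfer function to that OUT value gives IN[B2] (row B2 above).

Answer: {a, d, e}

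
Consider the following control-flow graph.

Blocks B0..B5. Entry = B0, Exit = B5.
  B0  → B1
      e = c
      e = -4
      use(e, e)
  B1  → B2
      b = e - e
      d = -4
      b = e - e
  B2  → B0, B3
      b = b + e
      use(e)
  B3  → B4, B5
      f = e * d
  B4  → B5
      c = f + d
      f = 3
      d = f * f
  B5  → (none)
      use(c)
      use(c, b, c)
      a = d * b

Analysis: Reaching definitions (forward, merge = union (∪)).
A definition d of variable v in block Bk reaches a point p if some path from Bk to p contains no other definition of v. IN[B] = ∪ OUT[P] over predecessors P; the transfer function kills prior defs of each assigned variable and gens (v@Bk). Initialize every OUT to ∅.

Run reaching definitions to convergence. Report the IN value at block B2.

Fixpoint table:
  B0: | IN={b@B2, d@B1, e@B0} | OUT={b@B2, d@B1, e@B0}
  B1: | IN={b@B2, d@B1, e@B0} | OUT={b@B1, d@B1, e@B0}
  B2: | IN={b@B1, d@B1, e@B0} | OUT={b@B2, d@B1, e@B0}
  B3: | IN={b@B2, d@B1, e@B0} | OUT={b@B2, d@B1, e@B0, f@B3}
  B4: | IN={b@B2, d@B1, e@B0, f@B3} | OUT={b@B2, c@B4, d@B4, e@B0, f@B4}
  B5: | IN={b@B2, c@B4, d@B1, d@B4, e@B0, f@B3, f@B4} | OUT={a@B5, b@B2, c@B4, d@B1, d@B4, e@B0, f@B3, f@B4}

Merge at B2: IN[B2] = OUT[B1] = {b@B1, d@B1, e@B0}

Answer: {b@B1, d@B1, e@B0}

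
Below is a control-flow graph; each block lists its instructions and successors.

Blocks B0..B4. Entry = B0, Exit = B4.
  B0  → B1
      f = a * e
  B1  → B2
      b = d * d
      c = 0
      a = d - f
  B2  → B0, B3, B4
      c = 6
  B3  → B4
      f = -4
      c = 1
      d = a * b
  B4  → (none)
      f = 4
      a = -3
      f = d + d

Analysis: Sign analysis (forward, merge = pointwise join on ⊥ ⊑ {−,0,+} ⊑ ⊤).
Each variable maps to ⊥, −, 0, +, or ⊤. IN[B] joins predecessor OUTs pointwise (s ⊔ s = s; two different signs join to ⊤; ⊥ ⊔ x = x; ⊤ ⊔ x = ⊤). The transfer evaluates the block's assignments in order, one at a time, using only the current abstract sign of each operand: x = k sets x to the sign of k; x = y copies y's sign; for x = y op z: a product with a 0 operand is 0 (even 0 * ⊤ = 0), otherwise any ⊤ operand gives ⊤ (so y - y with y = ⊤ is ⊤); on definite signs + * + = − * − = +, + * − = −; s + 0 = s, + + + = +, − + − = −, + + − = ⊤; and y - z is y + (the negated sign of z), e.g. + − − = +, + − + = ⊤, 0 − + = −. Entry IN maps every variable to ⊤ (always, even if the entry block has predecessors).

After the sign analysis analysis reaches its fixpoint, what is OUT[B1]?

Converged values:
  B0: | IN=(all ⊤) | OUT=(all ⊤)
  B1: | IN=(all ⊤) | OUT={c:0; rest ⊤}
  B2: | IN={c:0; rest ⊤} | OUT={c:+; rest ⊤}
  B3: | IN={c:+; rest ⊤} | OUT={c:+, f:-; rest ⊤}
  B4: | IN={c:+; rest ⊤} | OUT={a:-, c:+; rest ⊤}

Merge at B1: IN[B1] = OUT[B0] = {a: ⊤, b: ⊤, c: ⊤, d: ⊤, e: ⊤, f: ⊤}
Applying B1's transfer function to that IN value gives OUT[B1] (row B1 above).

Answer: {a: ⊤, b: ⊤, c: 0, d: ⊤, e: ⊤, f: ⊤}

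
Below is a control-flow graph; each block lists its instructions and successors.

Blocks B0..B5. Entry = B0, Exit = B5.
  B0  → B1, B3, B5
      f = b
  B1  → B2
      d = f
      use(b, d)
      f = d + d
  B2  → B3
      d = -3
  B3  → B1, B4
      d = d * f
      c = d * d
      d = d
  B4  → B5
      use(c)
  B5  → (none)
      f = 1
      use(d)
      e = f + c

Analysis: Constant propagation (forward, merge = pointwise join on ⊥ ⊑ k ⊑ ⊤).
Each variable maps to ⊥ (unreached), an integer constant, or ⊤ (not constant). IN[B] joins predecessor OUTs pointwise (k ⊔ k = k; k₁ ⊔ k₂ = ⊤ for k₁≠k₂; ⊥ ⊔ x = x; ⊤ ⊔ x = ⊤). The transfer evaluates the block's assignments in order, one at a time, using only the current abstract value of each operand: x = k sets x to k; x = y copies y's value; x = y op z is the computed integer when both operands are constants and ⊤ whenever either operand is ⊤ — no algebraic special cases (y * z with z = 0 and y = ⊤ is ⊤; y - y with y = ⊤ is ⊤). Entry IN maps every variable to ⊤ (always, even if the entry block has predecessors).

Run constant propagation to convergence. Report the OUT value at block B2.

Per-block solution:
  B0:  IN=(all ⊤)  OUT=(all ⊤)
  B1:  IN=(all ⊤)  OUT=(all ⊤)
  B2:  IN=(all ⊤)  OUT={d:-3; rest ⊤}
  B3:  IN=(all ⊤)  OUT=(all ⊤)
  B4:  IN=(all ⊤)  OUT=(all ⊤)
  B5:  IN=(all ⊤)  OUT={f:1; rest ⊤}

Merge at B2: IN[B2] = OUT[B1] = {a: ⊤, b: ⊤, c: ⊤, d: ⊤, e: ⊤, f: ⊤}
Applying B2's transfer function to that IN value gives OUT[B2] (row B2 above).

Answer: {a: ⊤, b: ⊤, c: ⊤, d: -3, e: ⊤, f: ⊤}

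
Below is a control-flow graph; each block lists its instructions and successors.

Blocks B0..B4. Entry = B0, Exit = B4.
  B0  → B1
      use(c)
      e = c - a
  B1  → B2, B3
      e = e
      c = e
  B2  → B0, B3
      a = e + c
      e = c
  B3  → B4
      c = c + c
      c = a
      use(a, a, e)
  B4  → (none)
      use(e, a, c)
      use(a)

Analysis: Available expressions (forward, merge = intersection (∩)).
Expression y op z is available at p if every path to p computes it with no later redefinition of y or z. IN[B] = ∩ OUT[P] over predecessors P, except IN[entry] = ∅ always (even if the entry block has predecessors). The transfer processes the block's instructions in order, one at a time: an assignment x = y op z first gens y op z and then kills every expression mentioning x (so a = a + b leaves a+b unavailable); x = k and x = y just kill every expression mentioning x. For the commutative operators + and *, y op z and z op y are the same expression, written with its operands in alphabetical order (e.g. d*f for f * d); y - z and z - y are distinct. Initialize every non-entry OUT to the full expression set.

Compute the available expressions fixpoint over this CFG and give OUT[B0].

Per-block solution:
  B0:  IN={}  OUT={c-a}
  B1:  IN={c-a}  OUT={}
  B2:  IN={}  OUT={}
  B3:  IN={}  OUT={}
  B4:  IN={}  OUT={}

Merge at B0 (entry node, so the boundary value {} is joined with the incoming edge(s)): IN[B0] = {} ∩ OUT[B2] = {}
Applying B0's transfer function to that IN value gives OUT[B0] (row B0 above).

Answer: {c-a}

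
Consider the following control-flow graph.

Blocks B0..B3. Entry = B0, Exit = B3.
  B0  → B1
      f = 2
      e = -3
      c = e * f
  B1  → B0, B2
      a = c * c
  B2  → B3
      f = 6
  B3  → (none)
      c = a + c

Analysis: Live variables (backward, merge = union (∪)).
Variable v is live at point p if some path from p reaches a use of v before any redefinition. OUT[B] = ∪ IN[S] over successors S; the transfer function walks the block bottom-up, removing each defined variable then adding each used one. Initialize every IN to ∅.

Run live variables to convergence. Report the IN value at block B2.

Fixpoint table:
  B0:  IN={}  OUT={c}
  B1:  IN={c}  OUT={a, c}
  B2:  IN={a, c}  OUT={a, c}
  B3:  IN={a, c}  OUT={}

Merge at B2: OUT[B2] = IN[B3] = {a, c}
Applying B2's transfer function to that OUT value gives IN[B2] (row B2 above).

Answer: {a, c}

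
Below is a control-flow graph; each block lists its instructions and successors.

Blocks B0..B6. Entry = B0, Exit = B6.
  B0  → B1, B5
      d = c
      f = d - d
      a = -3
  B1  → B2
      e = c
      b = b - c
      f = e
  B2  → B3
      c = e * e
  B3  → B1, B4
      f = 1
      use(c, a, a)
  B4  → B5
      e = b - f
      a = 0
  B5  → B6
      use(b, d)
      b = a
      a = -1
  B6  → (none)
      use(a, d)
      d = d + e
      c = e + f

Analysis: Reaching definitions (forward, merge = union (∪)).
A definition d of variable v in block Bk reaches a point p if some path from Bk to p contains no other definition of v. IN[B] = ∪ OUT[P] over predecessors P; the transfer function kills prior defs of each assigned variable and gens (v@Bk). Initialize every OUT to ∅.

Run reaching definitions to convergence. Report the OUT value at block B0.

Answer: {a@B0, d@B0, f@B0}

Derivation:
Converged values:
  B0: | IN={} | OUT={a@B0, d@B0, f@B0}
  B1: | IN={a@B0, b@B1, c@B2, d@B0, e@B1, f@B0, f@B3} | OUT={a@B0, b@B1, c@B2, d@B0, e@B1, f@B1}
  B2: | IN={a@B0, b@B1, c@B2, d@B0, e@B1, f@B1} | OUT={a@B0, b@B1, c@B2, d@B0, e@B1, f@B1}
  B3: | IN={a@B0, b@B1, c@B2, d@B0, e@B1, f@B1} | OUT={a@B0, b@B1, c@B2, d@B0, e@B1, f@B3}
  B4: | IN={a@B0, b@B1, c@B2, d@B0, e@B1, f@B3} | OUT={a@B4, b@B1, c@B2, d@B0, e@B4, f@B3}
  B5: | IN={a@B0, a@B4, b@B1, c@B2, d@B0, e@B4, f@B0, f@B3} | OUT={a@B5, b@B5, c@B2, d@B0, e@B4, f@B0, f@B3}
  B6: | IN={a@B5, b@B5, c@B2, d@B0, e@B4, f@B0, f@B3} | OUT={a@B5, b@B5, c@B6, d@B6, e@B4, f@B0, f@B3}

B0 is the boundary node: IN[B0] = {}
Applying B0's transfer function to that IN value gives OUT[B0] (row B0 above).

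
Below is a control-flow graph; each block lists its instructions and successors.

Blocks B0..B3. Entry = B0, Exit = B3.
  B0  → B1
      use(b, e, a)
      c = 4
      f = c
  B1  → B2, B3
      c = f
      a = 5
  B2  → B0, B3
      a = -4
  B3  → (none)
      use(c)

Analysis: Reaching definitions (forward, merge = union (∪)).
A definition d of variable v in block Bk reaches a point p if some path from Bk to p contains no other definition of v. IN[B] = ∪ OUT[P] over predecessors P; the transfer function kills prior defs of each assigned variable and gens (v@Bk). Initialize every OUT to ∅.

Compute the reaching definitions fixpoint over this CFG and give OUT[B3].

Answer: {a@B1, a@B2, c@B1, f@B0}

Derivation:
Converged values:
  B0:   IN={a@B2, c@B1, f@B0}   OUT={a@B2, c@B0, f@B0}
  B1:   IN={a@B2, c@B0, f@B0}   OUT={a@B1, c@B1, f@B0}
  B2:   IN={a@B1, c@B1, f@B0}   OUT={a@B2, c@B1, f@B0}
  B3:   IN={a@B1, a@B2, c@B1, f@B0}   OUT={a@B1, a@B2, c@B1, f@B0}

Merge at B3: IN[B3] = OUT[B1] ⊔ OUT[B2] = {a@B1, a@B2, c@B1, f@B0}
Applying B3's transfer function to that IN value gives OUT[B3] (row B3 above).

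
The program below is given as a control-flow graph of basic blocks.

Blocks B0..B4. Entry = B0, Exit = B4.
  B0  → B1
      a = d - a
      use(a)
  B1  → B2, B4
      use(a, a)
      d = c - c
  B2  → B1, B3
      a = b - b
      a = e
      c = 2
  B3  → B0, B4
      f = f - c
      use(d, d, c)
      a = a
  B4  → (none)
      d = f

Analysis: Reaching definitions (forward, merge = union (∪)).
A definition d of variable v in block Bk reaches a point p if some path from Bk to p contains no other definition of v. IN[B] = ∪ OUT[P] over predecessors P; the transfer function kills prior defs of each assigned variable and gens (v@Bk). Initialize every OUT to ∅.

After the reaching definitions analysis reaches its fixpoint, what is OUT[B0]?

Answer: {a@B0, c@B2, d@B1, f@B3}

Derivation:
Fixpoint table:
  B0:  IN={a@B3, c@B2, d@B1, f@B3}  OUT={a@B0, c@B2, d@B1, f@B3}
  B1:  IN={a@B0, a@B2, c@B2, d@B1, f@B3}  OUT={a@B0, a@B2, c@B2, d@B1, f@B3}
  B2:  IN={a@B0, a@B2, c@B2, d@B1, f@B3}  OUT={a@B2, c@B2, d@B1, f@B3}
  B3:  IN={a@B2, c@B2, d@B1, f@B3}  OUT={a@B3, c@B2, d@B1, f@B3}
  B4:  IN={a@B0, a@B2, a@B3, c@B2, d@B1, f@B3}  OUT={a@B0, a@B2, a@B3, c@B2, d@B4, f@B3}

Merge at B0 (entry node, so the boundary value {} is joined with the incoming edge(s)): IN[B0] = {} ⊔ OUT[B3] = {a@B3, c@B2, d@B1, f@B3}
Applying B0's transfer function to that IN value gives OUT[B0] (row B0 above).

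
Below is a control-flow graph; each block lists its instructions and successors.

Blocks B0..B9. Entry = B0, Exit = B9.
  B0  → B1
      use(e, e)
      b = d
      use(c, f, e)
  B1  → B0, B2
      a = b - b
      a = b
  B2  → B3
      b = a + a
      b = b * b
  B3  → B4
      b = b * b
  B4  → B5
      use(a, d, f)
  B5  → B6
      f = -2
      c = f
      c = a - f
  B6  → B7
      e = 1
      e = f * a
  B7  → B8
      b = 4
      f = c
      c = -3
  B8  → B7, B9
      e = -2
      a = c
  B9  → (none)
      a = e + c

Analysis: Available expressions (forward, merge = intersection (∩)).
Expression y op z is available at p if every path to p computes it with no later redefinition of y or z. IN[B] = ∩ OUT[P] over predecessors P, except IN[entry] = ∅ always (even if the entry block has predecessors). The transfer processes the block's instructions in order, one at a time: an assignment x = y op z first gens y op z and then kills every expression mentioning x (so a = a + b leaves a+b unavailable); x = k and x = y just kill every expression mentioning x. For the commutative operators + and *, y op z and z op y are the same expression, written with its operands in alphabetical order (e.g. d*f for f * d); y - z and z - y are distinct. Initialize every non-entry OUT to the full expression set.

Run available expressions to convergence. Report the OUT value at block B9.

Answer: {c+e}

Working:
Converged values:
  B0:  IN={}  OUT={}
  B1:  IN={}  OUT={b-b}
  B2:  IN={b-b}  OUT={a+a}
  B3:  IN={a+a}  OUT={a+a}
  B4:  IN={a+a}  OUT={a+a}
  B5:  IN={a+a}  OUT={a+a, a-f}
  B6:  IN={a+a, a-f}  OUT={a*f, a+a, a-f}
  B7:  IN={}  OUT={}
  B8:  IN={}  OUT={}
  B9:  IN={}  OUT={c+e}

Merge at B9: IN[B9] = OUT[B8] = {}
Applying B9's transfer function to that IN value gives OUT[B9] (row B9 above).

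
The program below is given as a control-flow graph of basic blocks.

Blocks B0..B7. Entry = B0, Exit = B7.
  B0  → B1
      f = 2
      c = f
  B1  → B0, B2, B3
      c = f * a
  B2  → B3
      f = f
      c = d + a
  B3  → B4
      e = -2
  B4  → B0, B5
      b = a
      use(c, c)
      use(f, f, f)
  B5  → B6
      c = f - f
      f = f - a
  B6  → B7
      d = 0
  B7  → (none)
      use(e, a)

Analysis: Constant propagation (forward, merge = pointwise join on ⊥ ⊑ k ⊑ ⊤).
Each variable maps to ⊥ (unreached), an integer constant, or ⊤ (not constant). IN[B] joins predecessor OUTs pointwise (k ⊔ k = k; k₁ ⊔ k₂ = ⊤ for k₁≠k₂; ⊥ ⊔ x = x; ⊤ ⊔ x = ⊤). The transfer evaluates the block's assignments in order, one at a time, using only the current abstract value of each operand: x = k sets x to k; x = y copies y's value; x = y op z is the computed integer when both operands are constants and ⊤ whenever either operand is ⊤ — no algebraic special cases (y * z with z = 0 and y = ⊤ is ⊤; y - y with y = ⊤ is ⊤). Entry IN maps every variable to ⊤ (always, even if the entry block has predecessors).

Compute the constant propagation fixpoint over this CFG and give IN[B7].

Per-block solution:
  B0: | IN=(all ⊤) | OUT={c:2, f:2; rest ⊤}
  B1: | IN={c:2, f:2; rest ⊤} | OUT={f:2; rest ⊤}
  B2: | IN={f:2; rest ⊤} | OUT={f:2; rest ⊤}
  B3: | IN={f:2; rest ⊤} | OUT={e:-2, f:2; rest ⊤}
  B4: | IN={e:-2, f:2; rest ⊤} | OUT={e:-2, f:2; rest ⊤}
  B5: | IN={e:-2, f:2; rest ⊤} | OUT={c:0, e:-2; rest ⊤}
  B6: | IN={c:0, e:-2; rest ⊤} | OUT={c:0, d:0, e:-2; rest ⊤}
  B7: | IN={c:0, d:0, e:-2; rest ⊤} | OUT={c:0, d:0, e:-2; rest ⊤}

Merge at B7: IN[B7] = OUT[B6] = {a: ⊤, b: ⊤, c: 0, d: 0, e: -2, f: ⊤}

Answer: {a: ⊤, b: ⊤, c: 0, d: 0, e: -2, f: ⊤}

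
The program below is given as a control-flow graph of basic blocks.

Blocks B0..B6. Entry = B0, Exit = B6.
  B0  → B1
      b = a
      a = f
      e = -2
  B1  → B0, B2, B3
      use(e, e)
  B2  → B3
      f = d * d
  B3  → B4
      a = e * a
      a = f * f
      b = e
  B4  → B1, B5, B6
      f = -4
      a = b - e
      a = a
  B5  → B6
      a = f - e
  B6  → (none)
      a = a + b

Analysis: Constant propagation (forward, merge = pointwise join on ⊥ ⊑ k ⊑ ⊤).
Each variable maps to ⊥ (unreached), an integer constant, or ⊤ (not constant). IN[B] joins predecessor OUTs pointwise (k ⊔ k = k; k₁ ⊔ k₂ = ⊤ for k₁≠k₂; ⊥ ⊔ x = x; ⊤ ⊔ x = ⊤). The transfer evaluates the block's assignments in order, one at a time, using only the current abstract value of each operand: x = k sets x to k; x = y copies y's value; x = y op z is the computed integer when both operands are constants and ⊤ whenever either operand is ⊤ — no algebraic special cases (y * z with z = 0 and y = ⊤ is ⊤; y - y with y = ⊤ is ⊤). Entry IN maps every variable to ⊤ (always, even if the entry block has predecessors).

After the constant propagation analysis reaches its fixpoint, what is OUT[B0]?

Answer: {a: ⊤, b: ⊤, c: ⊤, d: ⊤, e: -2, f: ⊤}

Derivation:
Fixpoint table:
  B0:  IN=(all ⊤)  OUT={e:-2; rest ⊤}
  B1:  IN={e:-2; rest ⊤}  OUT={e:-2; rest ⊤}
  B2:  IN={e:-2; rest ⊤}  OUT={e:-2; rest ⊤}
  B3:  IN={e:-2; rest ⊤}  OUT={b:-2, e:-2; rest ⊤}
  B4:  IN={b:-2, e:-2; rest ⊤}  OUT={a:0, b:-2, e:-2, f:-4; rest ⊤}
  B5:  IN={a:0, b:-2, e:-2, f:-4; rest ⊤}  OUT={a:-2, b:-2, e:-2, f:-4; rest ⊤}
  B6:  IN={b:-2, e:-2, f:-4; rest ⊤}  OUT={b:-2, e:-2, f:-4; rest ⊤}

Merge at B0 (entry node, so the boundary value (all ⊤) is joined with the incoming edge(s)): IN[B0] = (all ⊤) ⊔ OUT[B1] = {a: ⊤, b: ⊤, c: ⊤, d: ⊤, e: ⊤, f: ⊤}
Applying B0's transfer function to that IN value gives OUT[B0] (row B0 above).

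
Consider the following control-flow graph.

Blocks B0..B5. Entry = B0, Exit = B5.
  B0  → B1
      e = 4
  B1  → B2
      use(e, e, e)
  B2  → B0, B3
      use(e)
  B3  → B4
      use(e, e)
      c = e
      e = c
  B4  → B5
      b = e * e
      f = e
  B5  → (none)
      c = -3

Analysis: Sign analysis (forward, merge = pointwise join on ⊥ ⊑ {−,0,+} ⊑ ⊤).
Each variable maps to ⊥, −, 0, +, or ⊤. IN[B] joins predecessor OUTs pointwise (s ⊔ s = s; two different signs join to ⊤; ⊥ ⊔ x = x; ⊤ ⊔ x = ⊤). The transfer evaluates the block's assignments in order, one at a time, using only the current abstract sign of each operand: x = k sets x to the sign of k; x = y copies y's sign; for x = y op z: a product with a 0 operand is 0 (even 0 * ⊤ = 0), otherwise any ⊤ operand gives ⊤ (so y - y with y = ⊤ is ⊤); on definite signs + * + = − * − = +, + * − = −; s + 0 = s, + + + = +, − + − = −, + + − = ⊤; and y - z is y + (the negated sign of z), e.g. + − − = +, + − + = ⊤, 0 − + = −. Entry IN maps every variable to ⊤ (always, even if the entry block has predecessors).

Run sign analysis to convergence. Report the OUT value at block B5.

Converged values:
  B0:  IN=(all ⊤)  OUT={e:+; rest ⊤}
  B1:  IN={e:+; rest ⊤}  OUT={e:+; rest ⊤}
  B2:  IN={e:+; rest ⊤}  OUT={e:+; rest ⊤}
  B3:  IN={e:+; rest ⊤}  OUT={c:+, e:+; rest ⊤}
  B4:  IN={c:+, e:+; rest ⊤}  OUT={b:+, c:+, e:+, f:+; rest ⊤}
  B5:  IN={b:+, c:+, e:+, f:+; rest ⊤}  OUT={b:+, c:-, e:+, f:+; rest ⊤}

Merge at B5: IN[B5] = OUT[B4] = {a: ⊤, b: +, c: +, d: ⊤, e: +, f: +}
Applying B5's transfer function to that IN value gives OUT[B5] (row B5 above).

Answer: {a: ⊤, b: +, c: -, d: ⊤, e: +, f: +}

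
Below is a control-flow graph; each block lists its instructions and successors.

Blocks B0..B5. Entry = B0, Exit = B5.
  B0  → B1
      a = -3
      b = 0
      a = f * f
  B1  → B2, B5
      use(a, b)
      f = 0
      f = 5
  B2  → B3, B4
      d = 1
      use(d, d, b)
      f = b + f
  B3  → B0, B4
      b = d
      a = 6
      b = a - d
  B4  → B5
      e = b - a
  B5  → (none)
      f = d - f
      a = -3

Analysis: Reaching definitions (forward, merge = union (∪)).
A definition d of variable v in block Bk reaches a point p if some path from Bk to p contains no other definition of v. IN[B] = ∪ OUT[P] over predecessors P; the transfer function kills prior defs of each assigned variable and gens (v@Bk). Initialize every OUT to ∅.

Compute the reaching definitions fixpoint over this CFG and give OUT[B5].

Fixpoint table:
  B0:   IN={a@B3, b@B3, d@B2, f@B2}   OUT={a@B0, b@B0, d@B2, f@B2}
  B1:   IN={a@B0, b@B0, d@B2, f@B2}   OUT={a@B0, b@B0, d@B2, f@B1}
  B2:   IN={a@B0, b@B0, d@B2, f@B1}   OUT={a@B0, b@B0, d@B2, f@B2}
  B3:   IN={a@B0, b@B0, d@B2, f@B2}   OUT={a@B3, b@B3, d@B2, f@B2}
  B4:   IN={a@B0, a@B3, b@B0, b@B3, d@B2, f@B2}   OUT={a@B0, a@B3, b@B0, b@B3, d@B2, e@B4, f@B2}
  B5:   IN={a@B0, a@B3, b@B0, b@B3, d@B2, e@B4, f@B1, f@B2}   OUT={a@B5, b@B0, b@B3, d@B2, e@B4, f@B5}

Merge at B5: IN[B5] = OUT[B1] ⊔ OUT[B4] = {a@B0, a@B3, b@B0, b@B3, d@B2, e@B4, f@B1, f@B2}
Applying B5's transfer function to that IN value gives OUT[B5] (row B5 above).

Answer: {a@B5, b@B0, b@B3, d@B2, e@B4, f@B5}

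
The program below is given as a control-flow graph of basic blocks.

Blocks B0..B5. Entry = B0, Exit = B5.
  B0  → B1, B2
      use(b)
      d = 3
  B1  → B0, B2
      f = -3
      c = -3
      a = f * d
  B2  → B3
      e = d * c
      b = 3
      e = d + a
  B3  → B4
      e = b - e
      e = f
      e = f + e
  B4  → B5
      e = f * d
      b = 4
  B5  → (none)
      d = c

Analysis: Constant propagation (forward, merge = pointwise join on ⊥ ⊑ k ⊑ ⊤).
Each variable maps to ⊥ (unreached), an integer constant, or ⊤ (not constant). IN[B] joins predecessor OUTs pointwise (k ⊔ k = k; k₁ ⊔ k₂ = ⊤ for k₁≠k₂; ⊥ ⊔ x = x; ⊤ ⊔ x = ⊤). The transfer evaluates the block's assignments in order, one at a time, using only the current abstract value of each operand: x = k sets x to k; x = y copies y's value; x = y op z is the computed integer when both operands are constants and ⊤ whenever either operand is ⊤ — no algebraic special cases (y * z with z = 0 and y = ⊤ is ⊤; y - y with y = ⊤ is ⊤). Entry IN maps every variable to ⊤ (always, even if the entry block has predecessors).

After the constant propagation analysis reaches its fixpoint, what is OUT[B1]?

Answer: {a: -9, b: ⊤, c: -3, d: 3, e: ⊤, f: -3}

Derivation:
Converged values:
  B0:  IN=(all ⊤)  OUT={d:3; rest ⊤}
  B1:  IN={d:3; rest ⊤}  OUT={a:-9, c:-3, d:3, f:-3; rest ⊤}
  B2:  IN={d:3; rest ⊤}  OUT={b:3, d:3; rest ⊤}
  B3:  IN={b:3, d:3; rest ⊤}  OUT={b:3, d:3; rest ⊤}
  B4:  IN={b:3, d:3; rest ⊤}  OUT={b:4, d:3; rest ⊤}
  B5:  IN={b:4, d:3; rest ⊤}  OUT={b:4; rest ⊤}

Merge at B1: IN[B1] = OUT[B0] = {a: ⊤, b: ⊤, c: ⊤, d: 3, e: ⊤, f: ⊤}
Applying B1's transfer function to that IN value gives OUT[B1] (row B1 above).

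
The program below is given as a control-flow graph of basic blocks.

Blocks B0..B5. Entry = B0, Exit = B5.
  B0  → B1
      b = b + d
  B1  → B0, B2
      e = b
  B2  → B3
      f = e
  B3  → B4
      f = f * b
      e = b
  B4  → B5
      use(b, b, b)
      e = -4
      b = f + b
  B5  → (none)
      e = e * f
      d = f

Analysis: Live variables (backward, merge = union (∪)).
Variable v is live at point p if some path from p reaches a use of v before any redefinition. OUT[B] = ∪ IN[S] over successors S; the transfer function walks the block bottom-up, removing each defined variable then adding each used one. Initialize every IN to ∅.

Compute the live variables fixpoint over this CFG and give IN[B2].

Answer: {b, e}

Derivation:
Fixpoint table:
  B0: | IN={b, d} | OUT={b, d}
  B1: | IN={b, d} | OUT={b, d, e}
  B2: | IN={b, e} | OUT={b, f}
  B3: | IN={b, f} | OUT={b, f}
  B4: | IN={b, f} | OUT={e, f}
  B5: | IN={e, f} | OUT={}

Merge at B2: OUT[B2] = IN[B3] = {b, f}
Applying B2's transfer function to that OUT value gives IN[B2] (row B2 above).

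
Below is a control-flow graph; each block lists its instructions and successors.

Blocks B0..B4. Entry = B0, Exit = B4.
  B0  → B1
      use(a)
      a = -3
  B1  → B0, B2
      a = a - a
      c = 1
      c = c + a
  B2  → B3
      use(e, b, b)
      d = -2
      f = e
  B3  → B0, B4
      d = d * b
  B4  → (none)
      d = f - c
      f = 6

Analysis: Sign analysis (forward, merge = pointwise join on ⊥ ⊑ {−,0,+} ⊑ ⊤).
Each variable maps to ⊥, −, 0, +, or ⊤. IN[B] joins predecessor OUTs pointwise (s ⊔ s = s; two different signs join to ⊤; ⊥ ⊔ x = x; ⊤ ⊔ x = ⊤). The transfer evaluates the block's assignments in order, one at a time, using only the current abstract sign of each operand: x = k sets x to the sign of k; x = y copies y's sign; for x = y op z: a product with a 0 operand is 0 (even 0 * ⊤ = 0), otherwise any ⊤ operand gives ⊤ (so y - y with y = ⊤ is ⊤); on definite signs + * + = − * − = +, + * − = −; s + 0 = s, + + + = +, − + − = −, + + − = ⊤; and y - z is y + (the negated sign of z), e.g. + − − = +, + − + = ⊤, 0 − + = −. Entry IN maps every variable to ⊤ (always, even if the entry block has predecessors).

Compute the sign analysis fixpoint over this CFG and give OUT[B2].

Answer: {a: ⊤, b: ⊤, c: ⊤, d: -, e: ⊤, f: ⊤}

Trace:
Converged values:
  B0: | IN=(all ⊤) | OUT={a:-; rest ⊤}
  B1: | IN={a:-; rest ⊤} | OUT=(all ⊤)
  B2: | IN=(all ⊤) | OUT={d:-; rest ⊤}
  B3: | IN={d:-; rest ⊤} | OUT=(all ⊤)
  B4: | IN=(all ⊤) | OUT={f:+; rest ⊤}

Merge at B2: IN[B2] = OUT[B1] = {a: ⊤, b: ⊤, c: ⊤, d: ⊤, e: ⊤, f: ⊤}
Applying B2's transfer function to that IN value gives OUT[B2] (row B2 above).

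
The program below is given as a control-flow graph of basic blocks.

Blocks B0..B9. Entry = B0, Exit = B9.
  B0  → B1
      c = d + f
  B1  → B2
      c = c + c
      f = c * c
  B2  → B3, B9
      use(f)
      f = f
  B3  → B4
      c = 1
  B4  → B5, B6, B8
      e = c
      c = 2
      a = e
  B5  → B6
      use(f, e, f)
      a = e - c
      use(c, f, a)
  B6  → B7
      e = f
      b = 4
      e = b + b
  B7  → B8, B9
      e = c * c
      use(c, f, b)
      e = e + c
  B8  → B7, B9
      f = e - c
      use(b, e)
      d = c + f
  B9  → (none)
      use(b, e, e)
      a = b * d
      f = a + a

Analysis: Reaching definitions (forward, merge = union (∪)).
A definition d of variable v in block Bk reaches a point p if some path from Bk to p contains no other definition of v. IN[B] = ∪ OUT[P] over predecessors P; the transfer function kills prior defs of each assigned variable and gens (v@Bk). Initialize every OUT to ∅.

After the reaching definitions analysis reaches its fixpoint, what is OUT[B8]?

Converged values:
  B0:  IN={}  OUT={c@B0}
  B1:  IN={c@B0}  OUT={c@B1, f@B1}
  B2:  IN={c@B1, f@B1}  OUT={c@B1, f@B2}
  B3:  IN={c@B1, f@B2}  OUT={c@B3, f@B2}
  B4:  IN={c@B3, f@B2}  OUT={a@B4, c@B4, e@B4, f@B2}
  B5:  IN={a@B4, c@B4, e@B4, f@B2}  OUT={a@B5, c@B4, e@B4, f@B2}
  B6:  IN={a@B4, a@B5, c@B4, e@B4, f@B2}  OUT={a@B4, a@B5, b@B6, c@B4, e@B6, f@B2}
  B7:  IN={a@B4, a@B5, b@B6, c@B4, d@B8, e@B4, e@B6, e@B7, f@B2, f@B8}  OUT={a@B4, a@B5, b@B6, c@B4, d@B8, e@B7, f@B2, f@B8}
  B8:  IN={a@B4, a@B5, b@B6, c@B4, d@B8, e@B4, e@B7, f@B2, f@B8}  OUT={a@B4, a@B5, b@B6, c@B4, d@B8, e@B4, e@B7, f@B8}
  B9:  IN={a@B4, a@B5, b@B6, c@B1, c@B4, d@B8, e@B4, e@B7, f@B2, f@B8}  OUT={a@B9, b@B6, c@B1, c@B4, d@B8, e@B4, e@B7, f@B9}

Merge at B8: IN[B8] = OUT[B4] ⊔ OUT[B7] = {a@B4, a@B5, b@B6, c@B4, d@B8, e@B4, e@B7, f@B2, f@B8}
Applying B8's transfer function to that IN value gives OUT[B8] (row B8 above).

Answer: {a@B4, a@B5, b@B6, c@B4, d@B8, e@B4, e@B7, f@B8}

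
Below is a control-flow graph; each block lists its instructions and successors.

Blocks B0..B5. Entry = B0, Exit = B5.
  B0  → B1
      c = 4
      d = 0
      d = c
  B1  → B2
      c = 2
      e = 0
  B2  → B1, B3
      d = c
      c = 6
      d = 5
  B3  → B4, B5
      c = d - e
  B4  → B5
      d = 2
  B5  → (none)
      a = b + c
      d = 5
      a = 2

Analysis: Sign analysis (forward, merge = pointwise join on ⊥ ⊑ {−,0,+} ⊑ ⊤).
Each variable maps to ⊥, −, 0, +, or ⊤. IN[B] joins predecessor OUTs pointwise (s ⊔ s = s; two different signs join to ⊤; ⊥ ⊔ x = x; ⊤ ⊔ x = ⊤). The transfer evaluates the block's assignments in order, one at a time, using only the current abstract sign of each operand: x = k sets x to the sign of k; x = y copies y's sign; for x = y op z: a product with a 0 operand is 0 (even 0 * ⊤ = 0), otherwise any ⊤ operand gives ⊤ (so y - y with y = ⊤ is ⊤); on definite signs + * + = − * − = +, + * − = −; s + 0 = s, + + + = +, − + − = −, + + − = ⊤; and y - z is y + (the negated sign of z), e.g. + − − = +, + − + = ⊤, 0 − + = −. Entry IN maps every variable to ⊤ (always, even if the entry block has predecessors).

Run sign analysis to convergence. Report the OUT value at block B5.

Converged values:
  B0:   IN=(all ⊤)   OUT={c:+, d:+; rest ⊤}
  B1:   IN={c:+, d:+; rest ⊤}   OUT={c:+, d:+, e:0; rest ⊤}
  B2:   IN={c:+, d:+, e:0; rest ⊤}   OUT={c:+, d:+, e:0; rest ⊤}
  B3:   IN={c:+, d:+, e:0; rest ⊤}   OUT={c:+, d:+, e:0; rest ⊤}
  B4:   IN={c:+, d:+, e:0; rest ⊤}   OUT={c:+, d:+, e:0; rest ⊤}
  B5:   IN={c:+, d:+, e:0; rest ⊤}   OUT={a:+, c:+, d:+, e:0; rest ⊤}

Merge at B5: IN[B5] = OUT[B3] ⊔ OUT[B4] = {a: ⊤, b: ⊤, c: +, d: +, e: 0, f: ⊤}
Applying B5's transfer function to that IN value gives OUT[B5] (row B5 above).

Answer: {a: +, b: ⊤, c: +, d: +, e: 0, f: ⊤}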